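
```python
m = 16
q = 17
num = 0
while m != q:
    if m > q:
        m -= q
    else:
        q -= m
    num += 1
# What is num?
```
Trace:
  m=16
  m=16, q=17
  m=16, q=17, num=0
  m=16, q=1, num=1
  m=15, q=1, num=2
  m=14, q=1, num=3
  m=13, q=1, num=4
  m=12, q=1, num=5
  m=11, q=1, num=6
  m=10, q=1, num=7
  m=9, q=1, num=8
  m=8, q=1, num=9
  m=7, q=1, num=10
  m=6, q=1, num=11
  m=5, q=1, num=12
  m=4, q=1, num=13
  m=3, q=1, num=14
  m=2, q=1, num=15
  m=1, q=1, num=16

Final answer: 16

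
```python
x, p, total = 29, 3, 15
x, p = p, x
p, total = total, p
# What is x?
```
Trace:
  x=29, p=3, total=15
  x=3, p=29, total=15
  x=3, p=15, total=29

Final answer: 3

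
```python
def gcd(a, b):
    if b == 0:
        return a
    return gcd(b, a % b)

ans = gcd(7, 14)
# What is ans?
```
Call trace:
gcd(a=7, b=14)
  gcd(a=14, b=7)
    gcd(a=7, b=0)
    -> return 7
  -> return 7
-> return 7

Final answer: 7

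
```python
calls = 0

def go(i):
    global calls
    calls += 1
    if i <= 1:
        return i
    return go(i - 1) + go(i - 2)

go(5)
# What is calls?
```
Call trace (a repeated sub-call is expanded the first time; later identical calls just restate its return value):
go(i=5)
  go(i=4)
    go(i=3)
      go(i=2)
        go(i=1)
        -> return 1
        go(i=0)
        -> return 0
      -> return 1
      go(i=1)
      -> return 1
    -> return 2
    go(i=2) -> return 1  (same call as traced above)
  -> return 3
  go(i=3) -> return 2  (same call as traced above)
-> return 5

calls is incremented once per call, so count the calls in each subtree. Let C(i) = number of calls made by go(i).
C(0) = C(1) = 1 (base case, no recursion); C(i) = 1 + C(i - 1) + C(i - 2) otherwise.
C(2) = 1 + C(1) + C(0) = 1 + 1 + 1 = 3
C(3) = 1 + C(2) + C(1) = 1 + 3 + 1 = 5
C(4) = 1 + C(3) + C(2) = 1 + 5 + 3 = 9
C(5) = 1 + C(4) + C(3) = 1 + 9 + 5 = 15
calls = C(5) = 15

Final answer: 15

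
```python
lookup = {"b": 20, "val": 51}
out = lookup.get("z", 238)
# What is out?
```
Trace:
  lookup={'b': 20, 'val': 51}
  lookup={'b': 20, 'val': 51}, out=238

Final answer: 238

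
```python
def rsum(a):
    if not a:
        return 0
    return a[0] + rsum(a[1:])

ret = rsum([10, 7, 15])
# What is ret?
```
Call trace:
rsum(a=[10, 7, 15])
  rsum(a=[7, 15])
    rsum(a=[15])
      rsum(a=[])
      -> return 0
    -> return 15
  -> return 22
-> return 32

Final answer: 32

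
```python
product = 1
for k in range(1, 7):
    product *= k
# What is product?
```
Trace:
  product=1
  product=1, k=1
  product=2, k=2
  product=6, k=3
  product=24, k=4
  product=120, k=5
  product=720, k=6

Final answer: 720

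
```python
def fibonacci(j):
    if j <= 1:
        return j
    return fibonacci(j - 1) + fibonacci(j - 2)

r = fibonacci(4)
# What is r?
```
Call trace (a repeated sub-call is expanded the first time; later identical calls just restate its return value):
fibonacci(j=4)
  fibonacci(j=3)
    fibonacci(j=2)
      fibonacci(j=1)
      -> return 1
      fibonacci(j=0)
      -> return 0
    -> return 1
    fibonacci(j=1)
    -> return 1
  -> return 2
  fibonacci(j=2) -> return 1  (same call as traced above)
-> return 3

Final answer: 3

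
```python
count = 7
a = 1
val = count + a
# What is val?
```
Trace:
  count=7
  count=7, a=1
  count=7, a=1, val=8

Final answer: 8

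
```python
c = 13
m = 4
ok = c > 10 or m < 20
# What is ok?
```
Trace:
  c=13
  c=13, m=4
  c=13, m=4, ok=True

Final answer: True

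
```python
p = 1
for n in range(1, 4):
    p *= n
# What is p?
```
Trace:
  p=1
  p=1, n=1
  p=2, n=2
  p=6, n=3

Final answer: 6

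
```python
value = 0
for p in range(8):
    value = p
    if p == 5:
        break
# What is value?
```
Trace:
  value=0
  value=0, p=0
  value=1, p=1
  value=2, p=2
  value=3, p=3
  value=4, p=4
  value=5, p=5

Final answer: 5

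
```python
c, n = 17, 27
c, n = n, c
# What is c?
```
Trace:
  c=17, n=27
  c=27, n=17

Final answer: 27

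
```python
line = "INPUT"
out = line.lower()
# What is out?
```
Trace:
  line='INPUT'
  line='INPUT', out='input'

Final answer: 'input'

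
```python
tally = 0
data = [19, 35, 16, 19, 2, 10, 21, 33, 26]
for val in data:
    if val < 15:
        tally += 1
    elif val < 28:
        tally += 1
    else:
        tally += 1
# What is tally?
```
Trace:
  tally=0
  tally=1, val=19
  tally=2, val=35
  tally=3, val=16
  tally=4, val=19
  tally=5, val=2
  tally=6, val=10
  tally=7, val=21
  tally=8, val=33
  tally=9, val=26

Final answer: 9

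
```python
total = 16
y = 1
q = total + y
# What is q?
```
Trace:
  total=16
  total=16, y=1
  total=16, y=1, q=17

Final answer: 17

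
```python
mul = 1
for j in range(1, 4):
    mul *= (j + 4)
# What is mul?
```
Trace:
  mul=1
  mul=5, j=1
  mul=30, j=2
  mul=210, j=3

Final answer: 210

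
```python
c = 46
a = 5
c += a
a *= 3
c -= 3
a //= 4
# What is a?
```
Trace:
  c=46
  c=46, a=5
  c=51, a=5
  c=51, a=15
  c=48, a=15
  c=48, a=3

Final answer: 3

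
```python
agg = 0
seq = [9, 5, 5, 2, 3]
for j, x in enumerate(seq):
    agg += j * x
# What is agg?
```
Trace:
  agg=0
  agg=0, j=0, x=9
  agg=5, j=1, x=5
  agg=15, j=2, x=5
  agg=21, j=3, x=2
  agg=33, j=4, x=3

Final answer: 33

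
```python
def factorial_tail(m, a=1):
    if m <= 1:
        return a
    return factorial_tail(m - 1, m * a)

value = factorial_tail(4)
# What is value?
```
Call trace:
factorial_tail(m=4, a=1)
  factorial_tail(m=3, a=4)
    factorial_tail(m=2, a=12)
      factorial_tail(m=1, a=24)
      -> return 24
    -> return 24
  -> return 24
-> return 24

Final answer: 24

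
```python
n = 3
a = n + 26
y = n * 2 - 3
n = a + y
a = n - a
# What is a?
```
Trace:
  n=3
  n=3, a=29
  n=3, a=29, y=3
  n=32, a=29, y=3
  n=32, a=3, y=3

Final answer: 3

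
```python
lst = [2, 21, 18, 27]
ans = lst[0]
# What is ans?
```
Trace:
  lst=[2, 21, 18, 27]
  lst=[2, 21, 18, 27], ans=2

Final answer: 2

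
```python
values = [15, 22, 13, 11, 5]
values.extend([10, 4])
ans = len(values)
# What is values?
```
Trace:
  values=[15, 22, 13, 11, 5]
  values=[15, 22, 13, 11, 5, 10, 4]
  values=[15, 22, 13, 11, 5, 10, 4], ans=7

Final answer: [15, 22, 13, 11, 5, 10, 4]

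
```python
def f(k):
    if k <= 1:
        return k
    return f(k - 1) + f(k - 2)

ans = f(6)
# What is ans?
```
Call trace (a repeated sub-call is expanded the first time; later identical calls just restate its return value):
f(k=6)
  f(k=5)
    f(k=4)
      f(k=3)
        f(k=2)
          f(k=1)
          -> return 1
          f(k=0)
          -> return 0
        -> return 1
        f(k=1)
        -> return 1
      -> return 2
      f(k=2) -> return 1  (same call as traced above)
    -> return 3
    f(k=3) -> return 2  (same call as traced above)
  -> return 5
  f(k=4) -> return 3  (same call as traced above)
-> return 8

Final answer: 8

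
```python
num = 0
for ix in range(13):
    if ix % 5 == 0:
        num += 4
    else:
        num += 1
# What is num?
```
Trace:
  num=0
  num=4, ix=0
  num=5, ix=1
  num=6, ix=2
  num=7, ix=3
  num=8, ix=4
  num=12, ix=5
  num=13, ix=6
  num=14, ix=7
  num=15, ix=8
  num=16, ix=9
  num=20, ix=10
  num=21, ix=11
  num=22, ix=12

Final answer: 22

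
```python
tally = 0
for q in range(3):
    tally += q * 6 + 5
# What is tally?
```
Trace:
  tally=0
  tally=5, q=0
  tally=16, q=1
  tally=33, q=2

Final answer: 33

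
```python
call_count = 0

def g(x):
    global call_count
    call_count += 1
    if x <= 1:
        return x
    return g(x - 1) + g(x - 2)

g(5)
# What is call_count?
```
Call trace (a repeated sub-call is expanded the first time; later identical calls just restate its return value):
g(x=5)
  g(x=4)
    g(x=3)
      g(x=2)
        g(x=1)
        -> return 1
        g(x=0)
        -> return 0
      -> return 1
      g(x=1)
      -> return 1
    -> return 2
    g(x=2) -> return 1  (same call as traced above)
  -> return 3
  g(x=3) -> return 2  (same call as traced above)
-> return 5

call_count is incremented once per call, so count the calls in each subtree. Let C(x) = number of calls made by g(x).
C(0) = C(1) = 1 (base case, no recursion); C(x) = 1 + C(x - 1) + C(x - 2) otherwise.
C(2) = 1 + C(1) + C(0) = 1 + 1 + 1 = 3
C(3) = 1 + C(2) + C(1) = 1 + 3 + 1 = 5
C(4) = 1 + C(3) + C(2) = 1 + 5 + 3 = 9
C(5) = 1 + C(4) + C(3) = 1 + 9 + 5 = 15
call_count = C(5) = 15

Final answer: 15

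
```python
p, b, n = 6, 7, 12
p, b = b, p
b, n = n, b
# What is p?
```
Trace:
  p=6, b=7, n=12
  p=7, b=6, n=12
  p=7, b=12, n=6

Final answer: 7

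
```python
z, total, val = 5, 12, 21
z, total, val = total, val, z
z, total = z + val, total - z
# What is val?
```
Trace:
  z=5, total=12, val=21
  z=12, total=21, val=5
  z=17, total=9, val=5

Final answer: 5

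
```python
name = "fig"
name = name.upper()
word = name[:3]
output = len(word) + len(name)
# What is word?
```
Trace:
  name='fig'
  name='FIG'
  name='FIG', word='FIG'
  name='FIG', word='FIG', output=6

Final answer: 'FIG'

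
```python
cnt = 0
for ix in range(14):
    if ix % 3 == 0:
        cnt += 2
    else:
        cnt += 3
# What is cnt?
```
Trace:
  cnt=0
  cnt=2, ix=0
  cnt=5, ix=1
  cnt=8, ix=2
  cnt=10, ix=3
  cnt=13, ix=4
  cnt=16, ix=5
  cnt=18, ix=6
  cnt=21, ix=7
  cnt=24, ix=8
  cnt=26, ix=9
  cnt=29, ix=10
  cnt=32, ix=11
  cnt=34, ix=12
  cnt=37, ix=13

Final answer: 37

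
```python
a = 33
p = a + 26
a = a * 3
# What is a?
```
Trace:
  a=33
  a=33, p=59
  a=99, p=59

Final answer: 99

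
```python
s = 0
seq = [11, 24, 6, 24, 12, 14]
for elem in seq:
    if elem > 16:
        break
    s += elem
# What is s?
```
Trace:
  s=0
  s=11, elem=11
  s=11, elem=24

Final answer: 11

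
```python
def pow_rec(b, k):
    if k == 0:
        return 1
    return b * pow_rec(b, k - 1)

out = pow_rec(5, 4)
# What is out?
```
Call trace:
pow_rec(b=5, k=4)
  pow_rec(b=5, k=3)
    pow_rec(b=5, k=2)
      pow_rec(b=5, k=1)
        pow_rec(b=5, k=0)
        -> return 1
      -> return 5
    -> return 25
  -> return 125
-> return 625

Final answer: 625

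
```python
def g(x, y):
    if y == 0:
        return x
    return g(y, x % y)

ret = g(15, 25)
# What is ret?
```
Call trace:
g(x=15, y=25)
  g(x=25, y=15)
    g(x=15, y=10)
      g(x=10, y=5)
        g(x=5, y=0)
        -> return 5
      -> return 5
    -> return 5
  -> return 5
-> return 5

Final answer: 5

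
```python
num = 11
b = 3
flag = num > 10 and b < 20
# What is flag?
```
Trace:
  num=11
  num=11, b=3
  num=11, b=3, flag=True

Final answer: True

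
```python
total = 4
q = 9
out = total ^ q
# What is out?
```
Trace:
  total=4
  total=4, q=9
  total=4, q=9, out=13

Final answer: 13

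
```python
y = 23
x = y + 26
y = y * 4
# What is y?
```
Trace:
  y=23
  y=23, x=49
  y=92, x=49

Final answer: 92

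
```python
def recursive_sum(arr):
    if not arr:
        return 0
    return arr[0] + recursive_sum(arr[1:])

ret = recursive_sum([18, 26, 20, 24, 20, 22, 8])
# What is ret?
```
Call trace:
recursive_sum(arr=[18, 26, 20, 24, 20, 22, 8])
  recursive_sum(arr=[26, 20, 24, 20, 22, 8])
    recursive_sum(arr=[20, 24, 20, 22, 8])
      recursive_sum(arr=[24, 20, 22, 8])
        recursive_sum(arr=[20, 22, 8])
          recursive_sum(arr=[22, 8])
            recursive_sum(arr=[8])
              recursive_sum(arr=[])
              -> return 0
            -> return 8
          -> return 30
        -> return 50
      -> return 74
    -> return 94
  -> return 120
-> return 138

Final answer: 138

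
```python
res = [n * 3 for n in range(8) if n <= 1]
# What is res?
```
Trace:
  n=0
  n=1
  n=2
  n=3
  n=4
  n=5
  n=6
  n=7
  res=[0, 3]

Final answer: [0, 3]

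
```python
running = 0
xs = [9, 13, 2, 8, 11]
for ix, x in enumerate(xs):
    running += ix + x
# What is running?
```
Trace:
  running=0
  running=9, ix=0, x=9
  running=23, ix=1, x=13
  running=27, ix=2, x=2
  running=38, ix=3, x=8
  running=53, ix=4, x=11

Final answer: 53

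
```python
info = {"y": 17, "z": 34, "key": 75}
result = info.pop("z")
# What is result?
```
Trace:
  info={'y': 17, 'z': 34, 'key': 75}
  info={'y': 17, 'key': 75}, result=34

Final answer: 34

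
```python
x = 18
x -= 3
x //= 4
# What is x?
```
Trace:
  x=18
  x=15
  x=3

Final answer: 3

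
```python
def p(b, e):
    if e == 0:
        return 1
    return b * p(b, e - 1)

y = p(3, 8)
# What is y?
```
Call trace:
p(b=3, e=8)
  p(b=3, e=7)
    p(b=3, e=6)
      p(b=3, e=5)
        p(b=3, e=4)
          p(b=3, e=3)
            p(b=3, e=2)
              p(b=3, e=1)
                p(b=3, e=0)
                -> return 1
              -> return 3
            -> return 9
          -> return 27
        -> return 81
      -> return 243
    -> return 729
  -> return 2187
-> return 6561

Final answer: 6561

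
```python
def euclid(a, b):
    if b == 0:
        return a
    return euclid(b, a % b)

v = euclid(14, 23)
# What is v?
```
Call trace:
euclid(a=14, b=23)
  euclid(a=23, b=14)
    euclid(a=14, b=9)
      euclid(a=9, b=5)
        euclid(a=5, b=4)
          euclid(a=4, b=1)
            euclid(a=1, b=0)
            -> return 1
          -> return 1
        -> return 1
      -> return 1
    -> return 1
  -> return 1
-> return 1

Final answer: 1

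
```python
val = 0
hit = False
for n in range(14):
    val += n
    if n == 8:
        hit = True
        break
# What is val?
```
Trace:
  val=0
  val=0, hit=False
  val=0, hit=False, n=0
  val=1, hit=False, n=1
  val=3, hit=False, n=2
  val=6, hit=False, n=3
  val=10, hit=False, n=4
  val=15, hit=False, n=5
  val=21, hit=False, n=6
  val=28, hit=False, n=7
  val=36, hit=True, n=8

Final answer: 36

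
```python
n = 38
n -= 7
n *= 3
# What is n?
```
Trace:
  n=38
  n=31
  n=93

Final answer: 93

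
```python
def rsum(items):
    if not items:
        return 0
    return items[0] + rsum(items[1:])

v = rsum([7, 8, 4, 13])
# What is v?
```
Call trace:
rsum(items=[7, 8, 4, 13])
  rsum(items=[8, 4, 13])
    rsum(items=[4, 13])
      rsum(items=[13])
        rsum(items=[])
        -> return 0
      -> return 13
    -> return 17
  -> return 25
-> return 32

Final answer: 32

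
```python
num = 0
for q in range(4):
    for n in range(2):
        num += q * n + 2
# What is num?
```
Trace:
  num=0
  num=2, q=0, n=0
  num=4, q=0, n=1
  num=6, q=1, n=0
  num=9, q=1, n=1
  num=11, q=2, n=0
  num=15, q=2, n=1
  num=17, q=3, n=0
  num=22, q=3, n=1

Final answer: 22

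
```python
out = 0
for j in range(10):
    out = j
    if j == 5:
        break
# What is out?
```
Trace:
  out=0
  out=0, j=0
  out=1, j=1
  out=2, j=2
  out=3, j=3
  out=4, j=4
  out=5, j=5

Final answer: 5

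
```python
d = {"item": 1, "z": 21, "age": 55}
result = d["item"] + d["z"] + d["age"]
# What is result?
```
Trace:
  d={'item': 1, 'z': 21, 'age': 55}
  d={'item': 1, 'z': 21, 'age': 55}, result=77

Final answer: 77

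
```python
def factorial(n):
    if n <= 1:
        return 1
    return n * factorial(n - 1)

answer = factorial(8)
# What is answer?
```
Call trace:
factorial(n=8)
  factorial(n=7)
    factorial(n=6)
      factorial(n=5)
        factorial(n=4)
          factorial(n=3)
            factorial(n=2)
              factorial(n=1)
              -> return 1
            -> return 2
          -> return 6
        -> return 24
      -> return 120
    -> return 720
  -> return 5040
-> return 40320

Final answer: 40320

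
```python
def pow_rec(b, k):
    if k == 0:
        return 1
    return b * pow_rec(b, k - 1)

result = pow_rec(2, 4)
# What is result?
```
Call trace:
pow_rec(b=2, k=4)
  pow_rec(b=2, k=3)
    pow_rec(b=2, k=2)
      pow_rec(b=2, k=1)
        pow_rec(b=2, k=0)
        -> return 1
      -> return 2
    -> return 4
  -> return 8
-> return 16

Final answer: 16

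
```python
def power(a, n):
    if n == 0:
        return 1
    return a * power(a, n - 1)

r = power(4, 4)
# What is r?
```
Call trace:
power(a=4, n=4)
  power(a=4, n=3)
    power(a=4, n=2)
      power(a=4, n=1)
        power(a=4, n=0)
        -> return 1
      -> return 4
    -> return 16
  -> return 64
-> return 256

Final answer: 256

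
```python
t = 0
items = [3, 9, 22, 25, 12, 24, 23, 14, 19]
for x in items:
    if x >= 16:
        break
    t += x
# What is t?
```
Trace:
  t=0
  t=3, x=3
  t=12, x=9
  t=12, x=22

Final answer: 12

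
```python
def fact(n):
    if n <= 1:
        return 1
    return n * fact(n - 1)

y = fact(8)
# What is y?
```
Call trace:
fact(n=8)
  fact(n=7)
    fact(n=6)
      fact(n=5)
        fact(n=4)
          fact(n=3)
            fact(n=2)
              fact(n=1)
              -> return 1
            -> return 2
          -> return 6
        -> return 24
      -> return 120
    -> return 720
  -> return 5040
-> return 40320

Final answer: 40320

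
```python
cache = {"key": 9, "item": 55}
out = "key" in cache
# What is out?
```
Trace:
  cache={'key': 9, 'item': 55}
  cache={'key': 9, 'item': 55}, out=True

Final answer: True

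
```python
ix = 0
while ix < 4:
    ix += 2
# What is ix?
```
Trace:
  ix=0
  ix=2
  ix=4

Final answer: 4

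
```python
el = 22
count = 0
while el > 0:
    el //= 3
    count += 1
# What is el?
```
Trace:
  el=22
  el=22, count=0
  el=7, count=1
  el=2, count=2
  el=0, count=3

Final answer: 0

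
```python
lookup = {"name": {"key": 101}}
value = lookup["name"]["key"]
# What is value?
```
Trace:
  lookup={'name': {'key': 101}}
  lookup={'name': {'key': 101}}, value=101

Final answer: 101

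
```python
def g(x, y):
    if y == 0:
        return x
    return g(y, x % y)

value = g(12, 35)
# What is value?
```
Call trace:
g(x=12, y=35)
  g(x=35, y=12)
    g(x=12, y=11)
      g(x=11, y=1)
        g(x=1, y=0)
        -> return 1
      -> return 1
    -> return 1
  -> return 1
-> return 1

Final answer: 1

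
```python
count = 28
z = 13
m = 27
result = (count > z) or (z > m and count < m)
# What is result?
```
Trace:
  count=28
  count=28, z=13
  count=28, z=13, m=27
  count=28, z=13, m=27, result=True

Final answer: True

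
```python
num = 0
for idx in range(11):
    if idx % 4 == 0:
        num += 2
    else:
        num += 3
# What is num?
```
Trace:
  num=0
  num=2, idx=0
  num=5, idx=1
  num=8, idx=2
  num=11, idx=3
  num=13, idx=4
  num=16, idx=5
  num=19, idx=6
  num=22, idx=7
  num=24, idx=8
  num=27, idx=9
  num=30, idx=10

Final answer: 30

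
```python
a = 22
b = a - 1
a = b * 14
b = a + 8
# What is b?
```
Trace:
  a=22
  a=22, b=21
  a=294, b=21
  a=294, b=302

Final answer: 302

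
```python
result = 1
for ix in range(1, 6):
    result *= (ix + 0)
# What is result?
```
Trace:
  result=1
  result=1, ix=1
  result=2, ix=2
  result=6, ix=3
  result=24, ix=4
  result=120, ix=5

Final answer: 120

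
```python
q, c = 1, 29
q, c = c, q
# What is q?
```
Trace:
  q=1, c=29
  q=29, c=1

Final answer: 29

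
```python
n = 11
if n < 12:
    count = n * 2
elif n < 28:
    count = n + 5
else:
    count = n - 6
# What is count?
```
Trace:
  n=11
  n=11, count=22

Final answer: 22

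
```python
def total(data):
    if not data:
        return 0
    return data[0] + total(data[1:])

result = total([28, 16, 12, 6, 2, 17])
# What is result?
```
Call trace:
total(data=[28, 16, 12, 6, 2, 17])
  total(data=[16, 12, 6, 2, 17])
    total(data=[12, 6, 2, 17])
      total(data=[6, 2, 17])
        total(data=[2, 17])
          total(data=[17])
            total(data=[])
            -> return 0
          -> return 17
        -> return 19
      -> return 25
    -> return 37
  -> return 53
-> return 81

Final answer: 81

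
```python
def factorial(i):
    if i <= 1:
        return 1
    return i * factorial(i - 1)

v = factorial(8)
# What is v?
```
Call trace:
factorial(i=8)
  factorial(i=7)
    factorial(i=6)
      factorial(i=5)
        factorial(i=4)
          factorial(i=3)
            factorial(i=2)
              factorial(i=1)
              -> return 1
            -> return 2
          -> return 6
        -> return 24
      -> return 120
    -> return 720
  -> return 5040
-> return 40320

Final answer: 40320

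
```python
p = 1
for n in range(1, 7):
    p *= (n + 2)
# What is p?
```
Trace:
  p=1
  p=3, n=1
  p=12, n=2
  p=60, n=3
  p=360, n=4
  p=2520, n=5
  p=20160, n=6

Final answer: 20160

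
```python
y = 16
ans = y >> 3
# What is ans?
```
Trace:
  y=16
  y=16, ans=2

Final answer: 2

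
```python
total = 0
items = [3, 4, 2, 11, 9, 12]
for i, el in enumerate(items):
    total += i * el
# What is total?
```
Trace:
  total=0
  total=0, i=0, el=3
  total=4, i=1, el=4
  total=8, i=2, el=2
  total=41, i=3, el=11
  total=77, i=4, el=9
  total=137, i=5, el=12

Final answer: 137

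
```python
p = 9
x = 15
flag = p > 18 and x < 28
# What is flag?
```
Trace:
  p=9
  p=9, x=15
  p=9, x=15, flag=False

Final answer: False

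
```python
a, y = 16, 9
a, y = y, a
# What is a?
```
Trace:
  a=16, y=9
  a=9, y=16

Final answer: 9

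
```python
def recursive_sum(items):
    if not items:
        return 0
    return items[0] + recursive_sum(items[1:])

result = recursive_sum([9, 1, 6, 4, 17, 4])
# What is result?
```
Call trace:
recursive_sum(items=[9, 1, 6, 4, 17, 4])
  recursive_sum(items=[1, 6, 4, 17, 4])
    recursive_sum(items=[6, 4, 17, 4])
      recursive_sum(items=[4, 17, 4])
        recursive_sum(items=[17, 4])
          recursive_sum(items=[4])
            recursive_sum(items=[])
            -> return 0
          -> return 4
        -> return 21
      -> return 25
    -> return 31
  -> return 32
-> return 41

Final answer: 41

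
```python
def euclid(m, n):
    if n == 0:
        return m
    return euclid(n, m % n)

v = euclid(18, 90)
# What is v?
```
Call trace:
euclid(m=18, n=90)
  euclid(m=90, n=18)
    euclid(m=18, n=0)
    -> return 18
  -> return 18
-> return 18

Final answer: 18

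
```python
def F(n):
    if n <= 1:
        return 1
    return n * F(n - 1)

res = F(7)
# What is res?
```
Call trace:
F(n=7)
  F(n=6)
    F(n=5)
      F(n=4)
        F(n=3)
          F(n=2)
            F(n=1)
            -> return 1
          -> return 2
        -> return 6
      -> return 24
    -> return 120
  -> return 720
-> return 5040

Final answer: 5040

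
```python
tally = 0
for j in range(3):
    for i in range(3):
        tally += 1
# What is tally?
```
Trace:
  tally=0
  tally=1, j=0, i=0
  tally=2, j=0, i=1
  tally=3, j=0, i=2
  tally=4, j=1, i=0
  tally=5, j=1, i=1
  tally=6, j=1, i=2
  tally=7, j=2, i=0
  tally=8, j=2, i=1
  tally=9, j=2, i=2

Final answer: 9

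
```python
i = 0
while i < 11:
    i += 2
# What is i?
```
Trace:
  i=0
  i=2
  i=4
  i=6
  i=8
  i=10
  i=12

Final answer: 12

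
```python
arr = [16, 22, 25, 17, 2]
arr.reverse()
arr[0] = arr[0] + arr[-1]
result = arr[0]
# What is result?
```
Trace:
  arr=[16, 22, 25, 17, 2]
  arr=[2, 17, 25, 22, 16]
  arr=[18, 17, 25, 22, 16]
  arr=[18, 17, 25, 22, 16], result=18

Final answer: 18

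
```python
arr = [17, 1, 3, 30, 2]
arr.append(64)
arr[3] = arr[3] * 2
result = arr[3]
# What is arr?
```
Trace:
  arr=[17, 1, 3, 30, 2]
  arr=[17, 1, 3, 30, 2, 64]
  arr=[17, 1, 3, 60, 2, 64]
  arr=[17, 1, 3, 60, 2, 64], result=60

Final answer: [17, 1, 3, 60, 2, 64]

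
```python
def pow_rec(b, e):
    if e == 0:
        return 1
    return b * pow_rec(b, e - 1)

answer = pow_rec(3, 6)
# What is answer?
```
Call trace:
pow_rec(b=3, e=6)
  pow_rec(b=3, e=5)
    pow_rec(b=3, e=4)
      pow_rec(b=3, e=3)
        pow_rec(b=3, e=2)
          pow_rec(b=3, e=1)
            pow_rec(b=3, e=0)
            -> return 1
          -> return 3
        -> return 9
      -> return 27
    -> return 81
  -> return 243
-> return 729

Final answer: 729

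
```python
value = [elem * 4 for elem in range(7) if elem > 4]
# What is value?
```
Trace:
  elem=0
  elem=1
  elem=2
  elem=3
  elem=4
  elem=5
  elem=6
  value=[20, 24]

Final answer: [20, 24]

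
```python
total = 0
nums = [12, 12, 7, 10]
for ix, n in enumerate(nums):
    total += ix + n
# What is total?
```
Trace:
  total=0
  total=12, ix=0, n=12
  total=25, ix=1, n=12
  total=34, ix=2, n=7
  total=47, ix=3, n=10

Final answer: 47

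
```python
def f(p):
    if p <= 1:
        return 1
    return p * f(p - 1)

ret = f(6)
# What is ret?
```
Call trace:
f(p=6)
  f(p=5)
    f(p=4)
      f(p=3)
        f(p=2)
          f(p=1)
          -> return 1
        -> return 2
      -> return 6
    -> return 24
  -> return 120
-> return 720

Final answer: 720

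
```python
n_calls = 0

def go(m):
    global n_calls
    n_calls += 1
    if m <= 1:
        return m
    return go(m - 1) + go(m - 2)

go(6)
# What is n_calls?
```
Call trace (a repeated sub-call is expanded the first time; later identical calls just restate its return value):
go(m=6)
  go(m=5)
    go(m=4)
      go(m=3)
        go(m=2)
          go(m=1)
          -> return 1
          go(m=0)
          -> return 0
        -> return 1
        go(m=1)
        -> return 1
      -> return 2
      go(m=2) -> return 1  (same call as traced above)
    -> return 3
    go(m=3) -> return 2  (same call as traced above)
  -> return 5
  go(m=4) -> return 3  (same call as traced above)
-> return 8

n_calls is incremented once per call, so count the calls in each subtree. Let C(m) = number of calls made by go(m).
C(0) = C(1) = 1 (base case, no recursion); C(m) = 1 + C(m - 1) + C(m - 2) otherwise.
C(2) = 1 + C(1) + C(0) = 1 + 1 + 1 = 3
C(3) = 1 + C(2) + C(1) = 1 + 3 + 1 = 5
C(4) = 1 + C(3) + C(2) = 1 + 5 + 3 = 9
C(5) = 1 + C(4) + C(3) = 1 + 9 + 5 = 15
C(6) = 1 + C(5) + C(4) = 1 + 15 + 9 = 25
n_calls = C(6) = 25

Final answer: 25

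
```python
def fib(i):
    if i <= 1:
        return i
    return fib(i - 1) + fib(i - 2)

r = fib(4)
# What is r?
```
Call trace (a repeated sub-call is expanded the first time; later identical calls just restate its return value):
fib(i=4)
  fib(i=3)
    fib(i=2)
      fib(i=1)
      -> return 1
      fib(i=0)
      -> return 0
    -> return 1
    fib(i=1)
    -> return 1
  -> return 2
  fib(i=2) -> return 1  (same call as traced above)
-> return 3

Final answer: 3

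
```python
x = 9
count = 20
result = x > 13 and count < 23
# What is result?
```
Trace:
  x=9
  x=9, count=20
  x=9, count=20, result=False

Final answer: False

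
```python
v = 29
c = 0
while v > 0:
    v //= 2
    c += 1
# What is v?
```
Trace:
  v=29
  v=29, c=0
  v=14, c=1
  v=7, c=2
  v=3, c=3
  v=1, c=4
  v=0, c=5

Final answer: 0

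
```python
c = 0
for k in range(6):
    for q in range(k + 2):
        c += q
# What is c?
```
Trace:
  c=0
  c=0, k=0, q=0
  c=1, k=0, q=1
  c=1, k=1, q=0
  c=2, k=1, q=1
  c=4, k=1, q=2
  c=4, k=2, q=0
  c=5, k=2, q=1
  c=7, k=2, q=2
  c=10, k=2, q=3
  c=10, k=3, q=0
  c=11, k=3, q=1
  c=13, k=3, q=2
  c=16, k=3, q=3
  c=20, k=3, q=4
  c=20, k=4, q=0
  c=21, k=4, q=1
  c=23, k=4, q=2
  c=26, k=4, q=3
  c=30, k=4, q=4
  c=35, k=4, q=5
  c=35, k=5, q=0
  c=36, k=5, q=1
  c=38, k=5, q=2
  c=41, k=5, q=3
  c=45, k=5, q=4
  c=50, k=5, q=5
  c=56, k=5, q=6

Final answer: 56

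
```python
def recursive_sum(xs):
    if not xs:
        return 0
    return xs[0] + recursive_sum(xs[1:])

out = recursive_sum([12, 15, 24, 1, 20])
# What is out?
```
Call trace:
recursive_sum(xs=[12, 15, 24, 1, 20])
  recursive_sum(xs=[15, 24, 1, 20])
    recursive_sum(xs=[24, 1, 20])
      recursive_sum(xs=[1, 20])
        recursive_sum(xs=[20])
          recursive_sum(xs=[])
          -> return 0
        -> return 20
      -> return 21
    -> return 45
  -> return 60
-> return 72

Final answer: 72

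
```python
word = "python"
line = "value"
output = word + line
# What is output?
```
Trace:
  word='python'
  word='python', line='value'
  word='python', line='value', output='pythonvalue'

Final answer: 'pythonvalue'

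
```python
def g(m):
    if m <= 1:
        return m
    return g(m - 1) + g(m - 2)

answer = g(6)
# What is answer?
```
Call trace (a repeated sub-call is expanded the first time; later identical calls just restate its return value):
g(m=6)
  g(m=5)
    g(m=4)
      g(m=3)
        g(m=2)
          g(m=1)
          -> return 1
          g(m=0)
          -> return 0
        -> return 1
        g(m=1)
        -> return 1
      -> return 2
      g(m=2) -> return 1  (same call as traced above)
    -> return 3
    g(m=3) -> return 2  (same call as traced above)
  -> return 5
  g(m=4) -> return 3  (same call as traced above)
-> return 8

Final answer: 8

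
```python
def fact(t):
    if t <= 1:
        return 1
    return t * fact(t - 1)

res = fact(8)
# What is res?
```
Call trace:
fact(t=8)
  fact(t=7)
    fact(t=6)
      fact(t=5)
        fact(t=4)
          fact(t=3)
            fact(t=2)
              fact(t=1)
              -> return 1
            -> return 2
          -> return 6
        -> return 24
      -> return 120
    -> return 720
  -> return 5040
-> return 40320

Final answer: 40320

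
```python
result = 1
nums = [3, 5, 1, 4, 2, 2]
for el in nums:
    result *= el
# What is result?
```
Trace:
  result=1
  result=3, el=3
  result=15, el=5
  result=15, el=1
  result=60, el=4
  result=120, el=2
  result=240, el=2

Final answer: 240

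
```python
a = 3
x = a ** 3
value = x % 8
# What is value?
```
Trace:
  a=3
  a=3, x=27
  a=3, x=27, value=3

Final answer: 3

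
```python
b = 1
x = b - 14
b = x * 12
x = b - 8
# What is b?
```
Trace:
  b=1
  b=1, x=-13
  b=-156, x=-13
  b=-156, x=-164

Final answer: -156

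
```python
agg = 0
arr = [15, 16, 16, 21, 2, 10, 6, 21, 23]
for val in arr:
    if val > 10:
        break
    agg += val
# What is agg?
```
Trace:
  agg=0
  agg=0, val=15

Final answer: 0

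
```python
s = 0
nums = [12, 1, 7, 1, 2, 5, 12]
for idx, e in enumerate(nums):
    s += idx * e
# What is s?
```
Trace:
  s=0
  s=0, idx=0, e=12
  s=1, idx=1, e=1
  s=15, idx=2, e=7
  s=18, idx=3, e=1
  s=26, idx=4, e=2
  s=51, idx=5, e=5
  s=123, idx=6, e=12

Final answer: 123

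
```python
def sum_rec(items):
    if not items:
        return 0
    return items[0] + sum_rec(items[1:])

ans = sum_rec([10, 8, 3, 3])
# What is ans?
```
Call trace:
sum_rec(items=[10, 8, 3, 3])
  sum_rec(items=[8, 3, 3])
    sum_rec(items=[3, 3])
      sum_rec(items=[3])
        sum_rec(items=[])
        -> return 0
      -> return 3
    -> return 6
  -> return 14
-> return 24

Final answer: 24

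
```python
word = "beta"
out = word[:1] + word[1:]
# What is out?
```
Trace:
  word='beta'
  word='beta', out='beta'

Final answer: 'beta'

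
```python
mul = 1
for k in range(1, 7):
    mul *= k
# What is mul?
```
Trace:
  mul=1
  mul=1, k=1
  mul=2, k=2
  mul=6, k=3
  mul=24, k=4
  mul=120, k=5
  mul=720, k=6

Final answer: 720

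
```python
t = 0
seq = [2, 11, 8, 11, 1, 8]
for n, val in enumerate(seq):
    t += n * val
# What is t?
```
Trace:
  t=0
  t=0, n=0, val=2
  t=11, n=1, val=11
  t=27, n=2, val=8
  t=60, n=3, val=11
  t=64, n=4, val=1
  t=104, n=5, val=8

Final answer: 104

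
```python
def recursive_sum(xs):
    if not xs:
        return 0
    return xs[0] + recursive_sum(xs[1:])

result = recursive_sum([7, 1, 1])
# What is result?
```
Call trace:
recursive_sum(xs=[7, 1, 1])
  recursive_sum(xs=[1, 1])
    recursive_sum(xs=[1])
      recursive_sum(xs=[])
      -> return 0
    -> return 1
  -> return 2
-> return 9

Final answer: 9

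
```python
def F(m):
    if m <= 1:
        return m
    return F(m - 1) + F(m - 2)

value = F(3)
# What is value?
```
Call trace:
F(m=3)
  F(m=2)
    F(m=1)
    -> return 1
    F(m=0)
    -> return 0
  -> return 1
  F(m=1)
  -> return 1
-> return 2

Final answer: 2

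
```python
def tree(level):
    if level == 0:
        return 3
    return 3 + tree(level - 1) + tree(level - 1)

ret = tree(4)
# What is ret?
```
Call trace (a repeated sub-call is expanded the first time; later identical calls just restate its return value):
tree(level=4)
  tree(level=3)
    tree(level=2)
      tree(level=1)
        tree(level=0)
        -> return 3
        tree(level=0)
        -> return 3
      -> return 9
      tree(level=1) -> return 9  (same call as traced above)
    -> return 21
    tree(level=2) -> return 21  (same call as traced above)
  -> return 45
  tree(level=3) -> return 45  (same call as traced above)
-> return 93

Final answer: 93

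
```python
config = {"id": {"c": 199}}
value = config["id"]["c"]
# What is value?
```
Trace:
  config={'id': {'c': 199}}
  config={'id': {'c': 199}}, value=199

Final answer: 199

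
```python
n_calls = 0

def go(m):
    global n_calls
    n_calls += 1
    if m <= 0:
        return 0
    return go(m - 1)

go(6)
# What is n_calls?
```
Call trace:
go(m=6)
  go(m=5)
    go(m=4)
      go(m=3)
        go(m=2)
          go(m=1)
            go(m=0)
            -> return 0
          -> return 0
        -> return 0
      -> return 0
    -> return 0
  -> return 0
-> return 0

n_calls is incremented once per call. go is entered once for each m = 6, 5, 4, 3, 2, 1, 0 (the m <= 0 call returns without recursing), i.e. 6 + 1 calls.
n_calls = 7

Final answer: 7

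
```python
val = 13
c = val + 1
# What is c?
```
Trace:
  val=13
  val=13, c=14

Final answer: 14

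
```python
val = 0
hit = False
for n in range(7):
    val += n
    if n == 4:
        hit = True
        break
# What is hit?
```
Trace:
  val=0
  val=0, hit=False
  val=0, hit=False, n=0
  val=1, hit=False, n=1
  val=3, hit=False, n=2
  val=6, hit=False, n=3
  val=10, hit=True, n=4

Final answer: True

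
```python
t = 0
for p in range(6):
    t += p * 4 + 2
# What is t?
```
Trace:
  t=0
  t=2, p=0
  t=8, p=1
  t=18, p=2
  t=32, p=3
  t=50, p=4
  t=72, p=5

Final answer: 72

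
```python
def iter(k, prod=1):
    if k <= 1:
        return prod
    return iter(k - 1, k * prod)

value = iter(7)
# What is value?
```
Call trace:
iter(k=7, prod=1)
  iter(k=6, prod=7)
    iter(k=5, prod=42)
      iter(k=4, prod=210)
        iter(k=3, prod=840)
          iter(k=2, prod=2520)
            iter(k=1, prod=5040)
            -> return 5040
          -> return 5040
        -> return 5040
      -> return 5040
    -> return 5040
  -> return 5040
-> return 5040

Final answer: 5040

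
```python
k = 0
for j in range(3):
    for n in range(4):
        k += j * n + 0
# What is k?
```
Trace:
  k=0
  k=0, j=0, n=0
  k=0, j=0, n=1
  k=0, j=0, n=2
  k=0, j=0, n=3
  k=0, j=1, n=0
  k=1, j=1, n=1
  k=3, j=1, n=2
  k=6, j=1, n=3
  k=6, j=2, n=0
  k=8, j=2, n=1
  k=12, j=2, n=2
  k=18, j=2, n=3

Final answer: 18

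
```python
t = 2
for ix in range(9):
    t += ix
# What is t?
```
Trace:
  t=2
  t=2, ix=0
  t=3, ix=1
  t=5, ix=2
  t=8, ix=3
  t=12, ix=4
  t=17, ix=5
  t=23, ix=6
  t=30, ix=7
  t=38, ix=8

Final answer: 38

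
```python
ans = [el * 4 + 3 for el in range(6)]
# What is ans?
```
Trace:
  el=0
  el=1
  el=2
  el=3
  el=4
  el=5
  ans=[3, 7, 11, 15, 19, 23]

Final answer: [3, 7, 11, 15, 19, 23]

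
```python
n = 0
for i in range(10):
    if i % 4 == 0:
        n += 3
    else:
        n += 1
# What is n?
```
Trace:
  n=0
  n=3, i=0
  n=4, i=1
  n=5, i=2
  n=6, i=3
  n=9, i=4
  n=10, i=5
  n=11, i=6
  n=12, i=7
  n=15, i=8
  n=16, i=9

Final answer: 16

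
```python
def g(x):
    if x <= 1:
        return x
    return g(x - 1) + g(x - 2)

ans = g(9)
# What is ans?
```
Call trace (a repeated sub-call is expanded the first time; later identical calls just restate its return value):
g(x=9)
  g(x=8)
    g(x=7)
      g(x=6)
        g(x=5)
          g(x=4)
            g(x=3)
              g(x=2)
                g(x=1)
                -> return 1
                g(x=0)
                -> return 0
              -> return 1
              g(x=1)
              -> return 1
            -> return 2
            g(x=2) -> return 1  (same call as traced above)
          -> return 3
          g(x=3) -> return 2  (same call as traced above)
        -> return 5
        g(x=4) -> return 3  (same call as traced above)
      -> return 8
      g(x=5) -> return 5  (same call as traced above)
    -> return 13
    g(x=6) -> return 8  (same call as traced above)
  -> return 21
  g(x=7) -> return 13  (same call as traced above)
-> return 34

Final answer: 34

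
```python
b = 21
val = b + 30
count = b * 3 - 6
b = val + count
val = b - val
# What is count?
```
Trace:
  b=21
  b=21, val=51
  b=21, val=51, count=57
  b=108, val=51, count=57
  b=108, val=57, count=57

Final answer: 57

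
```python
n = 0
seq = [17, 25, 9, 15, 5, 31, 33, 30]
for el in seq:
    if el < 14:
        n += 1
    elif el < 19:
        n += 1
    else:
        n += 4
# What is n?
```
Trace:
  n=0
  n=1, el=17
  n=5, el=25
  n=6, el=9
  n=7, el=15
  n=8, el=5
  n=12, el=31
  n=16, el=33
  n=20, el=30

Final answer: 20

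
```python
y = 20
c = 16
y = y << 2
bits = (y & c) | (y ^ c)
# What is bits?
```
Trace:
  y=20
  y=20, c=16
  y=80, c=16
  y=80, c=16, bits=80

Final answer: 80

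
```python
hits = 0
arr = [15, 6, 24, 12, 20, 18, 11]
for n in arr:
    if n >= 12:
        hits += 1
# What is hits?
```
Trace:
  hits=0
  hits=1, n=15
  hits=1, n=6
  hits=2, n=24
  hits=3, n=12
  hits=4, n=20
  hits=5, n=18
  hits=5, n=11

Final answer: 5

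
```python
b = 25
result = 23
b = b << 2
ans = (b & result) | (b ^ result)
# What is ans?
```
Trace:
  b=25
  b=25, result=23
  b=100, result=23
  b=100, result=23, ans=119

Final answer: 119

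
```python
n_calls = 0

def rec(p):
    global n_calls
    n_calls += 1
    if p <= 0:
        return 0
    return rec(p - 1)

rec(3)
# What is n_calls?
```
Call trace:
rec(p=3)
  rec(p=2)
    rec(p=1)
      rec(p=0)
      -> return 0
    -> return 0
  -> return 0
-> return 0

n_calls is incremented once per call. rec is entered once for each p = 3, 2, 1, 0 (the p <= 0 call returns without recursing), i.e. 3 + 1 calls.
n_calls = 4

Final answer: 4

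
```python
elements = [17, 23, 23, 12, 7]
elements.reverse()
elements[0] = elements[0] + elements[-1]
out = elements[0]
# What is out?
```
Trace:
  elements=[17, 23, 23, 12, 7]
  elements=[7, 12, 23, 23, 17]
  elements=[24, 12, 23, 23, 17]
  elements=[24, 12, 23, 23, 17], out=24

Final answer: 24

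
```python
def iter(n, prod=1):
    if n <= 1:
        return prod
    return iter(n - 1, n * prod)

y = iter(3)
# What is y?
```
Call trace:
iter(n=3, prod=1)
  iter(n=2, prod=3)
    iter(n=1, prod=6)
    -> return 6
  -> return 6
-> return 6

Final answer: 6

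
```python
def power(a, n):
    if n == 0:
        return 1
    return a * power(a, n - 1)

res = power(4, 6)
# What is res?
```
Call trace:
power(a=4, n=6)
  power(a=4, n=5)
    power(a=4, n=4)
      power(a=4, n=3)
        power(a=4, n=2)
          power(a=4, n=1)
            power(a=4, n=0)
            -> return 1
          -> return 4
        -> return 16
      -> return 64
    -> return 256
  -> return 1024
-> return 4096

Final answer: 4096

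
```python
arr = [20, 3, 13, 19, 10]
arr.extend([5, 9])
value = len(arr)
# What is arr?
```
Trace:
  arr=[20, 3, 13, 19, 10]
  arr=[20, 3, 13, 19, 10, 5, 9]
  arr=[20, 3, 13, 19, 10, 5, 9], value=7

Final answer: [20, 3, 13, 19, 10, 5, 9]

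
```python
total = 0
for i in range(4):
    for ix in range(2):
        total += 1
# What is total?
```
Trace:
  total=0
  total=1, i=0, ix=0
  total=2, i=0, ix=1
  total=3, i=1, ix=0
  total=4, i=1, ix=1
  total=5, i=2, ix=0
  total=6, i=2, ix=1
  total=7, i=3, ix=0
  total=8, i=3, ix=1

Final answer: 8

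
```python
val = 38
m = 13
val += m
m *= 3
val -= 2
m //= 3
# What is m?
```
Trace:
  val=38
  val=38, m=13
  val=51, m=13
  val=51, m=39
  val=49, m=39
  val=49, m=13

Final answer: 13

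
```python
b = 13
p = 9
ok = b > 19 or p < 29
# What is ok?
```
Trace:
  b=13
  b=13, p=9
  b=13, p=9, ok=True

Final answer: True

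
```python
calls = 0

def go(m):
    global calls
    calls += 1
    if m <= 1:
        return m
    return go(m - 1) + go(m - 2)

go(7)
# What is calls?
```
Call trace (a repeated sub-call is expanded the first time; later identical calls just restate its return value):
go(m=7)
  go(m=6)
    go(m=5)
      go(m=4)
        go(m=3)
          go(m=2)
            go(m=1)
            -> return 1
            go(m=0)
            -> return 0
          -> return 1
          go(m=1)
          -> return 1
        -> return 2
        go(m=2) -> return 1  (same call as traced above)
      -> return 3
      go(m=3) -> return 2  (same call as traced above)
    -> return 5
    go(m=4) -> return 3  (same call as traced above)
  -> return 8
  go(m=5) -> return 5  (same call as traced above)
-> return 13

calls is incremented once per call, so count the calls in each subtree. Let C(m) = number of calls made by go(m).
C(0) = C(1) = 1 (base case, no recursion); C(m) = 1 + C(m - 1) + C(m - 2) otherwise.
C(2) = 1 + C(1) + C(0) = 1 + 1 + 1 = 3
C(3) = 1 + C(2) + C(1) = 1 + 3 + 1 = 5
C(4) = 1 + C(3) + C(2) = 1 + 5 + 3 = 9
C(5) = 1 + C(4) + C(3) = 1 + 9 + 5 = 15
C(6) = 1 + C(5) + C(4) = 1 + 15 + 9 = 25
C(7) = 1 + C(6) + C(5) = 1 + 25 + 15 = 41
calls = C(7) = 41

Final answer: 41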